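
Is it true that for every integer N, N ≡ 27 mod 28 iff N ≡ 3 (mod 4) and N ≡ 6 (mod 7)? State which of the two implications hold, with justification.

[⇒] Suppose N ≡ 27 (mod 28); write N = 28j + 27. Since 4 ∣ 28, reducing mod 4 gives N ≡ 27 ≡ 3 (mod 4); since 7 ∣ 28, reducing mod 7 gives N ≡ 27 ≡ 6 (mod 7).

[⇐] Conversely, if N ≡ 3 (mod 4) and N ≡ 6 (mod 7), then by the Chinese remainder theorem N ≡ 27 (mod 28). This is exactly N ≡ 27 (mod 28).

Both directions hold; the statement is true.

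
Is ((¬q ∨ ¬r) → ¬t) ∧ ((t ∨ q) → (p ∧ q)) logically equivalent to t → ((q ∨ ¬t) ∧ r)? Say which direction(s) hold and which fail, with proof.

The forward direction holds; the converse fails.

(→) Assume the antecedent. If t is true, the antecedent forces (p = T, r = T, t = T, q = T), and t → ((q ∨ ¬t) ∧ r) holds there. If t is false, t → ((q ∨ ¬t) ∧ r) reduces to true regardless of the other variables. Either way t → ((q ∨ ¬t) ∧ r) holds.

(←) This fails. Under p = F, r = F, t = F, q = T, the left side is false but the right side is true.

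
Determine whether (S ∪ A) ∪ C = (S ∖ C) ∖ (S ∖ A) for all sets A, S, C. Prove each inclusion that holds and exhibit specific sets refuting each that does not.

(⊆) This inclusion fails. Take A = {1}, S = ∅, C = ∅; then 1 ∈ (S ∪ A) ∪ C but 1 ∉ (S ∖ C) ∖ (S ∖ A).

(⊇) Let x ∈ (S ∖ C) ∖ (S ∖ A). Then x ∈ A ∩ S and x ∉ C, from which x ∈ (S ∪ A) ∪ C.

The sets are not equal: only the reverse inclusion holds.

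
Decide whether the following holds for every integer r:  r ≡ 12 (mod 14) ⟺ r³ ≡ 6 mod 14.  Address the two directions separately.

Only the forward implication holds.

(⇐) This fails: take r = 6. Then 6³ = 216 ≡ 6 (mod 14), yet 6 ≡ 6 (mod 14), not 12.

(⇒) Suppose r ≡ 12 (mod 14). Write r = 14j + 12. Then (14j + 12)³ = 2744j³ + 7056j² + 6048j + 1728 = 14(196j³ + 504j² + 432j + 123) + 6, so r³ ≡ 6 (mod 14).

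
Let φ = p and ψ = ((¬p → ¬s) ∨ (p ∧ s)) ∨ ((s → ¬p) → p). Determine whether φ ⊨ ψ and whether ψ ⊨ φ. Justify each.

(⇒) Assume the antecedent. If p is true, the consequent reduces to true regardless of the other variables. If p is false, the antecedent cannot hold. Either way the consequent holds.

(⇐) This fails. Under p = F, s = F, the left side is false but the right side is true.

Only the forward implication holds.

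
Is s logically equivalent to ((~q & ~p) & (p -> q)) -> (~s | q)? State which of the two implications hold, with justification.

(⇒) This fails. Under p = F, q = F, s = T, the left side is true but the right side is false.

(⇐) This fails. Under p = F, q = F, s = F, the left side is false but the right side is true.

Neither implication holds.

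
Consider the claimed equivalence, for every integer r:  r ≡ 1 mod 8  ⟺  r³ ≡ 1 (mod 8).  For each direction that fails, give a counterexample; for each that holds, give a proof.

Both implications hold.

[⇒] Suppose r ≡ 1 mod 8. Write r = 8j + 1. Then (8j + 1)³ = 512j³ + 192j² + 24j + 1 = 8(64j³ + 24j² + 3j) + 1, so r³ ≡ 1 (mod 8).

[⇐] Conversely, suppose r³ ≡ 1 (mod 8). The only residue r in {0, …, 7} with r³ ≡ 1 (mod 8) is r = 1, so r ≡ 1 (mod 8).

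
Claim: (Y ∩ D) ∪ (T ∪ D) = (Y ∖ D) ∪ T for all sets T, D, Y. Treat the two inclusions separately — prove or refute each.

(⊆) fails and (⊇) fails.

(⟹) This inclusion fails. Take T = ∅, D = {1}, Y = ∅; then 1 ∈ (Y ∩ D) ∪ (T ∪ D) but 1 ∉ (Y ∖ D) ∪ T.

(⟸) This inclusion fails. Take T = ∅, D = ∅, Y = {1}; then 1 ∈ (Y ∖ D) ∪ T but 1 ∉ (Y ∩ D) ∪ (T ∪ D).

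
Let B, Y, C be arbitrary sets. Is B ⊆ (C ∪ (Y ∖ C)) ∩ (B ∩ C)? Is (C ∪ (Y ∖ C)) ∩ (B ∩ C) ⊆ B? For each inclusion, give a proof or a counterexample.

(⊆) fails; (⊇) holds.

Forward inclusion. This inclusion fails. Take B = {1}, Y = ∅, C = ∅; then 1 ∈ B but 1 ∉ (C ∪ (Y ∖ C)) ∩ (B ∩ C).

Reverse inclusion. Let x ∈ (C ∪ (Y ∖ C)) ∩ (B ∩ C). Then either x ∈ B ∩ C and x ∉ Y; or x ∈ B ∩ Y ∩ C. In each case x ∈ B, so (C ∪ (Y ∖ C)) ∩ (B ∩ C) ⊆ B.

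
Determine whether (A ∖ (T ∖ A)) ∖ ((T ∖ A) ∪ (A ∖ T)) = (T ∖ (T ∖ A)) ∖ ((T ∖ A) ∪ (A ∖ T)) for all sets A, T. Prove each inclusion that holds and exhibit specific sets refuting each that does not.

Both inclusions hold; the sets are equal.

(⊆) Let x ∈ (A ∖ (T ∖ A)) ∖ ((T ∖ A) ∪ (A ∖ T)). Then x ∈ A ∩ T, from which x ∈ (T ∖ (T ∖ A)) ∖ ((T ∖ A) ∪ (A ∖ T)).

(⊇) Let x ∈ (T ∖ (T ∖ A)) ∖ ((T ∖ A) ∪ (A ∖ T)). Then x ∈ A ∩ T, from which x ∈ (A ∖ (T ∖ A)) ∖ ((T ∖ A) ∪ (A ∖ T)).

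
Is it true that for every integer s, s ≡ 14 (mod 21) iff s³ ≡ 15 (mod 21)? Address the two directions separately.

Neither direction holds.

[⇒] This fails: take s = 14. Then 14 ≡ 14 (mod 21), but 14³ = 2744 ≡ 14 (mod 21), not 15.

[⇐] This fails: take s = 9. Then 9³ = 729 ≡ 15 (mod 21), yet 9 ≡ 9 (mod 21), not 14.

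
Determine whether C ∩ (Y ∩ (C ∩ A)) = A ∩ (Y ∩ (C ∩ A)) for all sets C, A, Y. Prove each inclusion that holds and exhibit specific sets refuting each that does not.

(⟹) Let x ∈ C ∩ (Y ∩ (C ∩ A)). Then x ∈ C ∩ A ∩ Y, from which x ∈ A ∩ (Y ∩ (C ∩ A)).

(⟸) Let x ∈ A ∩ (Y ∩ (C ∩ A)). Then x ∈ C ∩ A ∩ Y, from which x ∈ C ∩ (Y ∩ (C ∩ A)).

Both inclusions hold; the sets are equal.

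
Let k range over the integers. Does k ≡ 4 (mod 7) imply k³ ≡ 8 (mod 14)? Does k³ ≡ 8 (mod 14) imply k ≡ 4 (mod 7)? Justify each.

(→) This fails: take k = 11. Then 11 ≡ 4 (mod 7), but 11³ = 1331 ≡ 1 (mod 14), not 8.

(←) This fails: take k = 2. Then 2³ = 8 ≡ 8 (mod 14), yet 2 ≡ 2 (mod 7), not 4.

Both directions fail.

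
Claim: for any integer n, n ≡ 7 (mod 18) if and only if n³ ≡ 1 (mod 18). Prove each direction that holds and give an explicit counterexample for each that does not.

Forward direction. Suppose n ≡ 7 (mod 18). Write n = 18j + 7. Then (18j + 7)³ = 5832j³ + 6804j² + 2646j + 343 = 18(324j³ + 378j² + 147j + 19) + 1, so n³ ≡ 1 (mod 18).

Converse. This fails: take n = 1. Then 1³ = 1 ≡ 1 (mod 18), yet 1 ≡ 1 (mod 18), not 7.

(⇒) holds; (⇐) fails.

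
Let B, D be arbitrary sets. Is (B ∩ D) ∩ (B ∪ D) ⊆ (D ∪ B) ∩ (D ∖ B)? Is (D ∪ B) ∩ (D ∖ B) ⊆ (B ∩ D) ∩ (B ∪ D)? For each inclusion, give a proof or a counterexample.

Neither inclusion holds.

(⊆) This inclusion fails. Take B = {1}, D = {1}; then 1 ∈ (B ∩ D) ∩ (B ∪ D) but 1 ∉ (D ∪ B) ∩ (D ∖ B).

(⊇) This inclusion fails. Take B = ∅, D = {1}; then 1 ∈ (D ∪ B) ∩ (D ∖ B) but 1 ∉ (B ∩ D) ∩ (B ∪ D).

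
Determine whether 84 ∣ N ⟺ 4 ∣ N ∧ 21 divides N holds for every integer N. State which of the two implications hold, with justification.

Both directions hold; the statement is true.

Forward direction. If 84 ∣ N, write N = 84q. Since 84 = 21·4, N = 4·(21q), so 4 ∣ N; and since 84 = 4·21, N = 21·(4q), so 21 ∣ N.

Converse. Suppose 4 ∣ N and 21 ∣ N. Any common multiple of 4 and 21 is a multiple of their lcm; here gcd(4, 21) = 1, so lcm(4, 21) = 4·21 = 84, so 84 ∣ N.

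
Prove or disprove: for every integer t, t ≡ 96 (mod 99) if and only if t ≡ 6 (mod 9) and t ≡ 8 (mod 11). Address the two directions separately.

[⇒] Suppose t ≡ 96 (mod 99); write t = 99j + 96. Since 9 ∣ 99, reducing mod 9 gives t ≡ 96 ≡ 6 (mod 9); since 11 ∣ 99, reducing mod 11 gives t ≡ 96 ≡ 8 (mod 11).

[⇐] Conversely, if t ≡ 6 (mod 9) and t ≡ 8 (mod 11), then by the Chinese remainder theorem t ≡ 96 (mod 99). This is exactly t ≡ 96 (mod 99).

Both implications hold.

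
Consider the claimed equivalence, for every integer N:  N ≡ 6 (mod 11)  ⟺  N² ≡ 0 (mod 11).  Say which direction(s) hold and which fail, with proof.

Neither direction holds.

(⟹) This fails: take N = 6. Then 6 ≡ 6 (mod 11), but 6² = 36 ≡ 3 (mod 11), not 0.

(⟸) This fails: take N = 0. Then 0² = 0 ≡ 0 (mod 11), yet 0 ≡ 0 (mod 11), not 6.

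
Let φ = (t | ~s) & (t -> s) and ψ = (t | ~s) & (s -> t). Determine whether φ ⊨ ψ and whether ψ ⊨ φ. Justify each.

[⇒] Assume the antecedent. If t is true, (t | ~s) & (s -> t) reduces to true regardless of the other variables. If t is false, the antecedent forces (t = F, s = F), and (t | ~s) & (s -> t) holds there. Either way (t | ~s) & (s -> t) holds.

[⇐] This fails. Under t = T, s = F, the left side is false but the right side is true.

Not equivalent: only (⇒) holds.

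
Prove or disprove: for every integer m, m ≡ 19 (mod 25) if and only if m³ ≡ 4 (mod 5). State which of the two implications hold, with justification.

(⇒) holds; (⇐) fails.

(⟹) Suppose m ≡ 19 (mod 25). Then m³ ≡ 19³ = 6859 (mod 25), and since 5 ∣ 25, also m³ ≡ 4 (mod 5).

(⟸) This fails: take m = 4. Then 4³ = 64 ≡ 4 (mod 5), yet 4 ≡ 4 (mod 25), not 19.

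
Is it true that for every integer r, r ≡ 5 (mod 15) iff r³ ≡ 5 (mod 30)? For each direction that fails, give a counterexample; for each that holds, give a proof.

Forward direction. This fails: take r = 20. Then 20 ≡ 5 (mod 15), but 20³ = 8000 ≡ 20 (mod 30), not 5.

Converse. The residues r modulo 30 with r³ ≡ 5 (mod 30) are exactly {5}, and each is ≡ 5 (mod 15).

(⇒) fails; (⇐) holds.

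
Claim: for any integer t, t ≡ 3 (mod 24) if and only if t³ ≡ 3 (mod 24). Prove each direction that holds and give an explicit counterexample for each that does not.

(→) Suppose t ≡ 3 (mod 24). Write t = 24j + 3. Then (24j + 3)³ = 13824j³ + 5184j² + 648j + 27 = 24(576j³ + 216j² + 27j + 1) + 3, so t³ ≡ 3 (mod 24).

(←) Conversely, suppose t³ ≡ 3 (mod 24). The only residue r in {0, …, 23} with r³ ≡ 3 (mod 24) is r = 3, so t ≡ 3 (mod 24).

Both directions hold.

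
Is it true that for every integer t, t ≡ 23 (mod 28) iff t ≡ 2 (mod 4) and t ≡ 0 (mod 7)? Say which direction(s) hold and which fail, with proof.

Neither implication holds.

Forward direction. This fails: t = 23 gives 23 ≡ 23 (mod 28) but 23 ≡ 3 (mod 4), so the conjunction on the right does not hold.

Converse. This fails: t = 14 satisfies both congruences on the right (14 ≡ 2 mod 4 and 14 ≡ 0 mod 7) yet 14 ≡ 14 (mod 28), not 23.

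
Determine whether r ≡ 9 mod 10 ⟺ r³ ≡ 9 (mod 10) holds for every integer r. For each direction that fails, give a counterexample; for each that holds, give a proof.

(⟹) Suppose r ≡ 9 mod 10. Write r = 10j + 9. Then (10j + 9)³ = 1000j³ + 2700j² + 2430j + 729 = 10(100j³ + 270j² + 243j + 72) + 9, so r³ ≡ 9 (mod 10).

(⟸) For the converse, argue contrapositively. If r ≢ 9 (mod 10), then r is congruent to one of 0, 1, 2, 3, 4, 5, 6, 7, 8 modulo 10, and these give r³ ≡ 0, 1, 8, 7, 4, 5, 6, 3, 2 respectively — never 9.

Both directions hold; the statement is true.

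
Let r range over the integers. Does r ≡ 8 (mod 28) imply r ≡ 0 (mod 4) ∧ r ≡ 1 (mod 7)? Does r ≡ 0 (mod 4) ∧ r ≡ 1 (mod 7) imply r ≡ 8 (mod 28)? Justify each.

(←) If r ≡ 0 (mod 4) and r ≡ 1 (mod 7), then by the Chinese remainder theorem r ≡ 8 (mod 28). This is exactly r ≡ 8 (mod 28).

(→) Suppose r ≡ 8 (mod 28); write r = 28j + 8. Since 4 ∣ 28, reducing mod 4 gives r ≡ 8 ≡ 0 (mod 4); since 7 ∣ 28, reducing mod 7 gives r ≡ 8 ≡ 1 (mod 7).

Equivalent; both directions hold.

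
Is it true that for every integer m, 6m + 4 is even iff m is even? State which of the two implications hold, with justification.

Only the converse holds.

(→) This fails: take m = 1. Then 6m + 4 = 10, which is even, yet m = 1 is odd, not even.

(←) Suppose m is even. Since 6 is even, 6m is even for every m, so 6m + 4 has the same parity as 4, which is even. Hence 6m + 4 is even.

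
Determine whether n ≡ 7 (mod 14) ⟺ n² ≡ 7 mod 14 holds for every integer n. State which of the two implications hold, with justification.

Equivalent; both directions hold.

(→) Suppose n ≡ 7 (mod 14). Write n = 14j + 7. Then (14j + 7)² = 196j² + 196j + 49 = 14(14j² + 14j + 3) + 7, so n² ≡ 7 (mod 14).

(←) Conversely, suppose n² ≡ 7 (mod 14). The only residue r in {0, …, 13} with r² ≡ 7 (mod 14) is r = 7, so n ≡ 7 (mod 14).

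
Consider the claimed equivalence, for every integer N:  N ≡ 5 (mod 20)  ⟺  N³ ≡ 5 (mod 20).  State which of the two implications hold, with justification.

Forward direction. Suppose N ≡ 5 (mod 20). Write N = 20j + 5. Then (20j + 5)³ = 8000j³ + 6000j² + 1500j + 125 = 20(400j³ + 300j² + 75j + 6) + 5, so N³ ≡ 5 (mod 20).

Converse. Suppose N³ ≡ 5 (mod 20). The only residue r in {0, …, 19} with r³ ≡ 5 (mod 20) is r = 5, so N ≡ 5 (mod 20).

Both implications hold.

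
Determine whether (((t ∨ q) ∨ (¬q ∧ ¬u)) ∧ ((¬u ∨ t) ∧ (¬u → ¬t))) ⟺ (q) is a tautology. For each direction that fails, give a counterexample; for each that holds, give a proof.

Neither implication holds.

(⇒) This fails. Under t = F, q = F, u = F, the left side is true but the right side is false.

(⇐) This fails. Under t = T, q = T, u = F, the left side is false but the right side is true.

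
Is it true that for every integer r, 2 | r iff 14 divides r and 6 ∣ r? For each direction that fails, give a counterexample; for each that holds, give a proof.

Forward direction. This fails: take r = 2. Certainly 2 ∣ 2, but 14 ∤ 2.

Converse. Suppose 14 ∣ r and 6 ∣ r. Any common multiple of 14 and 6 is a multiple of their lcm; here lcm(14, 6) = 14·6/gcd(14, 6) = 84/2 = 42, so 42 ∣ r. Since 2 ∣ 42, it follows that 2 ∣ r.

Not equivalent: only (⇐) holds.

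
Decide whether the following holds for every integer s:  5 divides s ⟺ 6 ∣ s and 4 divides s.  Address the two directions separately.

Both directions fail.

[⇒] This fails: take s = 5. Certainly 5 ∣ 5, but 6 ∤ 5.

[⇐] This fails: take s = 12. Both 6 ∣ 12 and 4 ∣ 12, yet 12 is not a multiple of 5 (since 12 = 2·5 + 2), so 5 ∤ 12.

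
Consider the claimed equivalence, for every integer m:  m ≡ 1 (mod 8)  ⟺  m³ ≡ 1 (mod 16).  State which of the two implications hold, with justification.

The forward direction fails; the converse holds.

(⟹) This fails: take m = 9. Then 9 ≡ 1 (mod 8), but 9³ = 729 ≡ 9 (mod 16), not 1.

(⟸) Conversely, the residues r modulo 16 with r³ ≡ 1 (mod 16) are exactly {1}, and each is ≡ 1 (mod 8).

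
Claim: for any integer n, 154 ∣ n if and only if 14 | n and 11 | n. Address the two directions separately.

[⇒] If 154 ∣ n, write n = 154q. Since 154 = 11·14, n = 14·(11q), so 14 ∣ n; and since 154 = 14·11, n = 11·(14q), so 11 ∣ n.

[⇐] Suppose 14 ∣ n and 11 ∣ n. Any common multiple of 14 and 11 is a multiple of their lcm; here gcd(14, 11) = 1, so lcm(14, 11) = 14·11 = 154, so 154 ∣ n.

Equivalent; both directions hold.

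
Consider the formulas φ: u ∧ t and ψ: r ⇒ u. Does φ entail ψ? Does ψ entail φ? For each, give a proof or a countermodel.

[⇒] Assume the antecedent. If u is true, r ⇒ u reduces to true regardless of the other variables. If u is false, the antecedent cannot hold. Either way r ⇒ u holds.

[⇐] This fails. Under u = F, t = F, r = F, the left side is false but the right side is true.

Only the forward direction holds.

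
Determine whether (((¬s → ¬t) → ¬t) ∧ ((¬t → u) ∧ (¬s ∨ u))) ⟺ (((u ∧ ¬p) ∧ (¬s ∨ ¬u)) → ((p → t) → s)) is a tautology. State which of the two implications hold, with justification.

Forward direction. This fails. Under t = F, u = T, p = F, s = F, the left side is true but the right side is false.

Converse. This fails. Under t = F, u = F, p = F, s = F, the left side is false but the right side is true.

Neither direction holds.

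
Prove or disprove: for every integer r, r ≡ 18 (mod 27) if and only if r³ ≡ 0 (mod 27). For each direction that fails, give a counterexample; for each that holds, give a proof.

(⇒) holds; (⇐) fails.

(⇒) Suppose r ≡ 18 (mod 27). Write r = 27j + 18. Then (27j + 18)³ = 19683j³ + 39366j² + 26244j + 5832 = 27(729j³ + 1458j² + 972j + 216) + 0, so r³ ≡ 0 (mod 27).

(⇐) This fails: take r = 0. Then 0³ = 0 ≡ 0 (mod 27), yet 0 ≡ 0 (mod 27), not 18.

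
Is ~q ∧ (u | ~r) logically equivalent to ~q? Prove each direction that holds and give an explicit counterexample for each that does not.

Only the forward direction holds.

[⇐] This fails. Under r = T, u = F, q = F, the left side is false but the right side is true.

[⇒] Assume the antecedent. If r is true, the antecedent forces (r = T, u = T, q = F), and ~q holds there. If r is false, the antecedent forces (r = F, u = F, q = F) or (r = F, u = T, q = F), and ~q holds there. Either way ~q holds.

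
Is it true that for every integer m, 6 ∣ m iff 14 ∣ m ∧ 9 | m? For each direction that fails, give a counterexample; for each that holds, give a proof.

Only the converse holds.

(⟹) This fails: take m = 6. Certainly 6 ∣ 6, but 14 ∤ 6.

(⟸) Suppose 14 ∣ m and 9 ∣ m. Any common multiple of 14 and 9 is a multiple of their lcm; here gcd(14, 9) = 1, so lcm(14, 9) = 14·9 = 126, so 126 ∣ m. Since 6 ∣ 126, it follows that 6 ∣ m.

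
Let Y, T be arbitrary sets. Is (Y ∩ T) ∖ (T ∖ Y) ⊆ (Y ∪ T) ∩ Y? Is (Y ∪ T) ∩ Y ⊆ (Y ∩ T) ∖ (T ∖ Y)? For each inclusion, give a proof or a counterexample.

Only the forward inclusion holds.

(⟹) Let x ∈ (Y ∩ T) ∖ (T ∖ Y). Then x ∈ Y ∩ T, from which x ∈ (Y ∪ T) ∩ Y.

(⟸) This inclusion fails. Take Y = {1}, T = ∅; then 1 ∈ (Y ∪ T) ∩ Y but 1 ∉ (Y ∩ T) ∖ (T ∖ Y).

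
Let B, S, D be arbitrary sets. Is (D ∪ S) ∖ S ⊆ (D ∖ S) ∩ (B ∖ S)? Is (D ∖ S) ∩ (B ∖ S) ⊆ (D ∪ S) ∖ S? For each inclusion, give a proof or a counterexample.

(⊆) fails; (⊇) holds.

(⟹) This inclusion fails. Take B = ∅, S = ∅, D = {1}; then 1 ∈ (D ∪ S) ∖ S but 1 ∉ (D ∖ S) ∩ (B ∖ S).

(⟸) Let x ∈ (D ∖ S) ∩ (B ∖ S). Then x ∈ B ∩ D and x ∉ S, from which x ∈ (D ∪ S) ∖ S.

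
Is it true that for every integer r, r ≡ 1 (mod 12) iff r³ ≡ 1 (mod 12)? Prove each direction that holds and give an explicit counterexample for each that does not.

(⟹) Suppose r ≡ 1 (mod 12). Write r = 12j + 1. Then (12j + 1)³ = 1728j³ + 432j² + 36j + 1 = 12(144j³ + 36j² + 3j) + 1, so r³ ≡ 1 (mod 12).

(⟸) Conversely, suppose r³ ≡ 1 (mod 12). The only residue r in {0, …, 11} with r³ ≡ 1 (mod 12) is r = 1, so r ≡ 1 (mod 12).

The biconditional holds.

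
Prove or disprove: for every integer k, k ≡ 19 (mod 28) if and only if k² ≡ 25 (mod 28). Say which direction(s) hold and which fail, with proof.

Not equivalent: only (⇒) holds.

Forward direction. Suppose k ≡ 19 (mod 28). Write k = 28j + 19. Then (28j + 19)² = 784j² + 1064j + 361 = 28(28j² + 38j + 12) + 25, so k² ≡ 25 (mod 28).

Converse. This fails: take k = 5. Then 5² = 25 ≡ 25 (mod 28), yet 5 ≡ 5 (mod 28), not 19.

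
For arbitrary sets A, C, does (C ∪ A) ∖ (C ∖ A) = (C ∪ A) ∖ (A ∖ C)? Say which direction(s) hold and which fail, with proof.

Both inclusions fail.

(⊆) This inclusion fails. Take A = {1}, C = ∅; then 1 ∈ (C ∪ A) ∖ (C ∖ A) but 1 ∉ (C ∪ A) ∖ (A ∖ C).

(⊇) This inclusion fails. Take A = ∅, C = {1}; then 1 ∈ (C ∪ A) ∖ (A ∖ C) but 1 ∉ (C ∪ A) ∖ (C ∖ A).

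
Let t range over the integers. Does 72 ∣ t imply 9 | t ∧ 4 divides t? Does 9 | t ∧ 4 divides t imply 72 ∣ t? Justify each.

(→) If 72 ∣ t, write t = 72q. Since 72 = 8·9, t = 9·(8q), so 9 ∣ t; and since 72 = 18·4, t = 4·(18q), so 4 ∣ t.

(←) This fails: take t = 36. Both 9 ∣ 36 and 4 ∣ 36, yet 36 is not a multiple of 72 (since 36 = 0·72 + 36), so 72 ∤ 36.

Only the forward implication holds.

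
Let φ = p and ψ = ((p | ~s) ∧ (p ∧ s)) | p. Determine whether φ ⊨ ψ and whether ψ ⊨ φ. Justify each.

The biconditional holds.

(⇒) Assume the antecedent. If s is true, the antecedent forces (s = T, p = T), and ((p | ~s) ∧ (p ∧ s)) | p holds there. If s is false, the antecedent forces (s = F, p = T), and ((p | ~s) ∧ (p ∧ s)) | p holds there. Either way ((p | ~s) ∧ (p ∧ s)) | p holds.

(⇐) Assume the antecedent. If s is true, the antecedent forces (s = T, p = T), and p holds there. If s is false, the antecedent forces (s = F, p = T), and p holds there. Either way p holds.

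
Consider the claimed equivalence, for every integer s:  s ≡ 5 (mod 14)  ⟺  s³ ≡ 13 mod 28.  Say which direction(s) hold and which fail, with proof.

Both directions fail.

(⇒) This fails: take s = 19. Then 19 ≡ 5 (mod 14), but 19³ = 6859 ≡ 27 (mod 28), not 13.

(⇐) This fails: take s = 13. Then 13³ = 2197 ≡ 13 (mod 28), yet 13 ≡ 13 (mod 14), not 5.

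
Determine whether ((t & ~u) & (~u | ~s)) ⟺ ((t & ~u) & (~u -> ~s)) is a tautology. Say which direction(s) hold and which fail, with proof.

Forward direction. This fails. Under u = F, s = T, t = T, the left side is true but the right side is false.

Converse. Assume the antecedent. If u is true, the antecedent cannot hold. If u is false, the antecedent forces (u = F, s = F, t = T), and (t & ~u) & (~u | ~s) holds there. Either way (t & ~u) & (~u | ~s) holds.

(⇒) fails; (⇐) holds.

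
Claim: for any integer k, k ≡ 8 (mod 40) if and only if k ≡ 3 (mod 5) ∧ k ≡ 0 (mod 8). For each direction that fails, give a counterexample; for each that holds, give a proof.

[⇒] Suppose k ≡ 8 (mod 40); write k = 40j + 8. Since 5 ∣ 40, reducing mod 5 gives k ≡ 8 ≡ 3 (mod 5); since 8 ∣ 40, reducing mod 8 gives k ≡ 8 ≡ 0 (mod 8).

[⇐] Conversely, if k ≡ 3 (mod 5) and k ≡ 0 (mod 8), then by the Chinese remainder theorem k ≡ 8 (mod 40). This is exactly k ≡ 8 (mod 40).

The biconditional holds.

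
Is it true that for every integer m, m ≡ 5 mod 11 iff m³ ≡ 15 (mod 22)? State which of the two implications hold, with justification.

Not equivalent: only (⇐) holds.

[⇒] This fails: take m = 16. Then 16 ≡ 5 (mod 11), but 16³ = 4096 ≡ 4 (mod 22), not 15.

[⇐] Conversely, the residues r modulo 22 with r³ ≡ 15 (mod 22) are exactly {5}, and each is ≡ 5 (mod 11).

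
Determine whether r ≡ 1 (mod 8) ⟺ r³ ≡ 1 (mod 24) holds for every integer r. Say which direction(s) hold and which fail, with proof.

(←) The residues r modulo 24 with r³ ≡ 1 (mod 24) are exactly {1}, and each is ≡ 1 (mod 8).

(→) This fails: take r = 9. Then 9 ≡ 1 (mod 8), but 9³ = 729 ≡ 9 (mod 24), not 1.

Only the converse holds.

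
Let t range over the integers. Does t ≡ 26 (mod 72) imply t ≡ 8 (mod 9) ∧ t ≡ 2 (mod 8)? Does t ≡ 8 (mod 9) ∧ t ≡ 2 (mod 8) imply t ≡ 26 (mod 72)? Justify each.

Forward direction. Suppose t ≡ 26 (mod 72); write t = 72j + 26. Since 9 ∣ 72, reducing mod 9 gives t ≡ 26 ≡ 8 (mod 9); since 8 ∣ 72, reducing mod 8 gives t ≡ 26 ≡ 2 (mod 8).

Converse. If t ≡ 8 (mod 9) and t ≡ 2 (mod 8), then by the Chinese remainder theorem t ≡ 26 (mod 72). This is exactly t ≡ 26 (mod 72).

Both implications hold.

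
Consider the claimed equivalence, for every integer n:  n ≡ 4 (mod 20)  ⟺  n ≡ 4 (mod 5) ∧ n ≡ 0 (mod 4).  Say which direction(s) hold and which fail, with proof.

(⇒) Suppose n ≡ 4 (mod 20); write n = 20j + 4. Since 5 ∣ 20, reducing mod 5 gives n ≡ 4 (mod 5); since 4 ∣ 20, reducing mod 4 gives n ≡ 4 ≡ 0 (mod 4).

(⇐) Conversely, if n ≡ 4 (mod 5) and n ≡ 0 (mod 4), then by the Chinese remainder theorem n ≡ 4 (mod 20). This is exactly n ≡ 4 (mod 20).

Equivalent; both directions hold.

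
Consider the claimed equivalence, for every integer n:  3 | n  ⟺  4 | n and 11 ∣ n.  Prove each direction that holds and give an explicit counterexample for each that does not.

(→) This fails: take n = 3. Certainly 3 ∣ 3, but 4 ∤ 3.

(←) This fails: take n = 44. Both 4 ∣ 44 and 11 ∣ 44, yet 44 is not a multiple of 3 (since 44 = 14·3 + 2), so 3 ∤ 44.

(⇒) fails and (⇐) fails.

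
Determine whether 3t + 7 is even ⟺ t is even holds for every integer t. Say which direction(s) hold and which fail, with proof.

(→) This fails: t = 7 gives 3t + 7 = 28, which is even, but 7 is odd, not even.

(←) This also fails: t = 6 is even, but 3t + 7 = 25 is odd, not even.

Neither direction holds.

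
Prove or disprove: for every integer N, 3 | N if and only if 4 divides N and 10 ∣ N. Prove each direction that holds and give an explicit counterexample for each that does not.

(→) This fails: take N = 3. Certainly 3 ∣ 3, but 4 ∤ 3.

(←) This fails: take N = 20. Both 4 ∣ 20 and 10 ∣ 20, yet 20 is not a multiple of 3 (since 20 = 6·3 + 2), so 3 ∤ 20.

Neither direction holds.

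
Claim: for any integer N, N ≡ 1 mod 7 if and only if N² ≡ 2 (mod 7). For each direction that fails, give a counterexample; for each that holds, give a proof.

(⟹) This fails: take N = 1. Then 1 ≡ 1 (mod 7), but 1² = 1 ≡ 1 (mod 7), not 2.

(⟸) This fails: take N = 3. Then 3² = 9 ≡ 2 (mod 7), yet 3 ≡ 3 (mod 7), not 1.

Both directions fail.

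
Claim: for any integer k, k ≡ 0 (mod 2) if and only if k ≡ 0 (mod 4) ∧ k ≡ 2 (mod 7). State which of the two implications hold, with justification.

(←) If k ≡ 0 (mod 4) and k ≡ 2 (mod 7), then by the Chinese remainder theorem k ≡ 16 (mod 28). Since 16 ≡ 0 (mod 2) and 2 ∣ 28, we get k ≡ 0 (mod 2).

(→) This fails: k = 0 gives 0 ≡ 0 (mod 2) but 0 ≡ 0 (mod 7), so the conjunction on the right does not hold.

Not equivalent: only (⇐) holds.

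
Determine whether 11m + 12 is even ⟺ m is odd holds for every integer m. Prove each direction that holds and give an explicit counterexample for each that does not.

Neither direction holds.

(⇒) This fails: m = 4 gives 11m + 12 = 56, which is even, but 4 is even, not odd.

(⇐) This also fails: m = 1 is odd, but 11m + 12 = 23 is odd, not even.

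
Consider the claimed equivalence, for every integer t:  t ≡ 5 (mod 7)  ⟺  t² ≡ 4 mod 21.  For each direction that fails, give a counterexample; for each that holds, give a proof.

(⟹) This fails: take t = 12. Then 12 ≡ 5 (mod 7), but 12² = 144 ≡ 18 (mod 21), not 4.

(⟸) This fails: take t = 2. Then 2² = 4 ≡ 4 (mod 21), yet 2 ≡ 2 (mod 7), not 5.

Both directions fail.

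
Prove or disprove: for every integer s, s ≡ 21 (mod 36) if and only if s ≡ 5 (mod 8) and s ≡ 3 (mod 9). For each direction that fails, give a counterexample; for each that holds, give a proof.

Only the converse holds.

(⟹) This fails: s = 57 gives 57 ≡ 21 (mod 36) but 57 ≡ 1 (mod 8), so the conjunction on the right does not hold.

(⟸) Conversely, if s ≡ 5 (mod 8) and s ≡ 3 (mod 9), then by the Chinese remainder theorem s ≡ 21 (mod 72). Since 21 ≡ 21 (mod 36) and 36 ∣ 72, we get s ≡ 21 (mod 36).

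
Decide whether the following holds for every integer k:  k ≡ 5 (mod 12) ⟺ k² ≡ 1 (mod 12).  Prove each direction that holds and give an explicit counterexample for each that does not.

(⇒) holds; (⇐) fails.

[⇐] This fails: take k = 1. Then 1² = 1 ≡ 1 (mod 12), yet 1 ≡ 1 (mod 12), not 5.

[⇒] Suppose k ≡ 5 (mod 12). Write k = 12j + 5. Then (12j + 5)² = 144j² + 120j + 25 = 12(12j² + 10j + 2) + 1, so k² ≡ 1 (mod 12).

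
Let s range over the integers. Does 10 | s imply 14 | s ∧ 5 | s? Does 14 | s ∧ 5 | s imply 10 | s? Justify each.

Only the reverse direction holds.

(→) This fails: take s = 10. Certainly 10 ∣ 10, but 14 ∤ 10.

(←) Suppose 14 ∣ s and 5 ∣ s. Any common multiple of 14 and 5 is a multiple of their lcm; here gcd(14, 5) = 1, so lcm(14, 5) = 14·5 = 70, so 70 ∣ s. Since 10 ∣ 70, it follows that 10 ∣ s.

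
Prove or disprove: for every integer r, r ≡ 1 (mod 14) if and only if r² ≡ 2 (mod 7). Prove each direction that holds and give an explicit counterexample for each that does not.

(⇒) This fails: take r = 1. Then 1 ≡ 1 (mod 14), but 1² = 1 ≡ 1 (mod 7), not 2.

(⇐) This fails: take r = 3. Then 3² = 9 ≡ 2 (mod 7), yet 3 ≡ 3 (mod 14), not 1.

(⇒) fails and (⇐) fails.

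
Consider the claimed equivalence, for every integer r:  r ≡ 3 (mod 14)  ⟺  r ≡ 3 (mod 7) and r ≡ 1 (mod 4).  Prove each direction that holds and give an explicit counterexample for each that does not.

(⇒) This fails: r = 3 gives 3 ≡ 3 (mod 14) but 3 ≡ 3 (mod 4), so the conjunction on the right does not hold.

(⇐) Conversely, if r ≡ 3 (mod 7) and r ≡ 1 (mod 4), then by the Chinese remainder theorem r ≡ 17 (mod 28). Since 17 ≡ 3 (mod 14) and 14 ∣ 28, we get r ≡ 3 (mod 14).

Not equivalent: only (⇐) holds.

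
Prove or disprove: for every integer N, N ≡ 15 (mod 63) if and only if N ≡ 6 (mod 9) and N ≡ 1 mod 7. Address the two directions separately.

[⇐] If N ≡ 6 (mod 9) and N ≡ 1 (mod 7), then by the Chinese remainder theorem N ≡ 15 (mod 63). This is exactly N ≡ 15 (mod 63).

[⇒] Suppose N ≡ 15 (mod 63); write N = 63j + 15. Since 9 ∣ 63, reducing mod 9 gives N ≡ 15 ≡ 6 (mod 9); since 7 ∣ 63, reducing mod 7 gives N ≡ 15 ≡ 1 (mod 7).

The biconditional holds.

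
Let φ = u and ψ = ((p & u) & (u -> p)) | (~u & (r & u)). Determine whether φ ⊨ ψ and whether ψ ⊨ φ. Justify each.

Not equivalent: only (⇐) holds.

[⇒] This fails. Under p = F, u = T, r = F, the left side is true but the right side is false.

[⇐] Assume the antecedent. If p is true, the antecedent forces (p = T, u = T, r = F) or (p = T, u = T, r = T), and u holds there. If p is false, the antecedent cannot hold. Either way u holds.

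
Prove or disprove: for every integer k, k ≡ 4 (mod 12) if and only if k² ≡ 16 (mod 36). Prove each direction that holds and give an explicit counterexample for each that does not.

(⇒) fails and (⇐) fails.

(⟹) This fails: take k = 16. Then 16 ≡ 4 (mod 12), but 16² = 256 ≡ 4 (mod 36), not 16.

(⟸) This fails: take k = 14. Then 14² = 196 ≡ 16 (mod 36), yet 14 ≡ 2 (mod 12), not 4.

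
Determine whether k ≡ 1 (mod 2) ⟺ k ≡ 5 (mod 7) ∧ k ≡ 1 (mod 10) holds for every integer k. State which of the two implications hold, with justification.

(⟹) This fails: k = 1 gives 1 ≡ 1 (mod 2) but 1 ≡ 1 (mod 7), so the conjunction on the right does not hold.

(⟸) Conversely, if k ≡ 5 (mod 7) and k ≡ 1 (mod 10), then by the Chinese remainder theorem k ≡ 61 (mod 70). Since 61 ≡ 1 (mod 2) and 2 ∣ 70, we get k ≡ 1 (mod 2).

Only the reverse direction holds.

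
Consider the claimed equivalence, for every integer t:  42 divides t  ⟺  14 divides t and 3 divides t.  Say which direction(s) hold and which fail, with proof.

[⇒] If 42 ∣ t, write t = 42q. Since 42 = 3·14, t = 14·(3q), so 14 ∣ t; and since 42 = 14·3, t = 3·(14q), so 3 ∣ t.

[⇐] Suppose 14 ∣ t and 3 ∣ t. Any common multiple of 14 and 3 is a multiple of their lcm; here gcd(14, 3) = 1, so lcm(14, 3) = 14·3 = 42, so 42 ∣ t.

Equivalent; both directions hold.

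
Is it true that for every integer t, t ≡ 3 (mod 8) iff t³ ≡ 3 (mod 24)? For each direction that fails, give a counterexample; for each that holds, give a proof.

(→) This fails: take t = 11. Then 11 ≡ 3 (mod 8), but 11³ = 1331 ≡ 11 (mod 24), not 3.

(←) Conversely, the residues r modulo 24 with r³ ≡ 3 (mod 24) are exactly {3}, and each is ≡ 3 (mod 8).

Only the reverse direction holds.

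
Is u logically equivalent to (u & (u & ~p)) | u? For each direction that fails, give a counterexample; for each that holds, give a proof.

Both implications hold.

(⇒) Assume the antecedent. If u is true, (u & (u & ~p)) | u reduces to true regardless of the other variables. If u is false, the antecedent cannot hold. Either way (u & (u & ~p)) | u holds.

(⇐) Assume the antecedent. If u is true, u reduces to true regardless of the other variables. If u is false, the antecedent cannot hold. Either way u holds.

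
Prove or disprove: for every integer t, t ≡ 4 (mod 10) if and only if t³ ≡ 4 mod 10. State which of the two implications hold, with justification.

Both directions hold.

Forward direction. Suppose t ≡ 4 (mod 10). Write t = 10j + 4. Then (10j + 4)³ = 1000j³ + 1200j² + 480j + 64 = 10(100j³ + 120j² + 48j + 6) + 4, so t³ ≡ 4 (mod 10).

Converse. For the converse, argue contrapositively. If t ≢ 4 (mod 10), then t is congruent to one of 0, 1, 2, 3, 5, 6, 7, 8, 9 modulo 10, and these give t³ ≡ 0, 1, 8, 7, 5, 6, 3, 2, 9 respectively — never 4.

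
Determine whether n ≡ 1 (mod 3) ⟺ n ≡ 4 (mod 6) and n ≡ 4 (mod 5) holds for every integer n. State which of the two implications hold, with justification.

Not equivalent: only (⇐) holds.

(⟹) This fails: n = 1 gives 1 ≡ 1 (mod 3) but 1 ≡ 1 (mod 6), so the conjunction on the right does not hold.

(⟸) Conversely, if n ≡ 4 (mod 6) and n ≡ 4 (mod 5), then by the Chinese remainder theorem n ≡ 4 (mod 30). Since 4 ≡ 1 (mod 3) and 3 ∣ 30, we get n ≡ 1 (mod 3).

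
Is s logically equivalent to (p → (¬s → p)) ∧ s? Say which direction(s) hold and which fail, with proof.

Both directions hold.

(←) Assume the antecedent. If p is true, the antecedent forces (p = T, s = T), and s holds there. If p is false, the antecedent forces (p = F, s = T), and s holds there. Either way s holds.

(→) Assume the antecedent. If p is true, the antecedent forces (p = T, s = T), and (p → (¬s → p)) ∧ s holds there. If p is false, the antecedent forces (p = F, s = T), and (p → (¬s → p)) ∧ s holds there. Either way (p → (¬s → p)) ∧ s holds.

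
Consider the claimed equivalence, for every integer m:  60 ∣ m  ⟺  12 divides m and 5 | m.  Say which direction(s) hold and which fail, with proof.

(⇒) If 60 ∣ m, write m = 60q. Since 60 = 5·12, m = 12·(5q), so 12 ∣ m; and since 60 = 12·5, m = 5·(12q), so 5 ∣ m.

(⇐) Suppose 12 ∣ m and 5 ∣ m. Any common multiple of 12 and 5 is a multiple of their lcm; here gcd(12, 5) = 1, so lcm(12, 5) = 12·5 = 60, so 60 ∣ m.

Equivalent; both directions hold.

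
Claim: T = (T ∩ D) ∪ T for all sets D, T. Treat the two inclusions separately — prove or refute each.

(⊆) Let x ∈ T. Then either x ∈ T and x ∉ D; or x ∈ D ∩ T. In each case x ∈ (T ∩ D) ∪ T, so T ⊆ (T ∩ D) ∪ T.

(⊇) Let x ∈ (T ∩ D) ∪ T. Then either x ∈ T and x ∉ D; or x ∈ D ∩ T. In each case x ∈ T, so (T ∩ D) ∪ T ⊆ T.

Both inclusions hold.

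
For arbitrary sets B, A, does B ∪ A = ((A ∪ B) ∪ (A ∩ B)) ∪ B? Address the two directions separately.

The two sets are equal.

(⊆) Let x ∈ B ∪ A. Then either x ∈ B and x ∉ A; or x ∈ A and x ∉ B; or x ∈ B ∩ A. In each case x ∈ ((A ∪ B) ∪ (A ∩ B)) ∪ B, so B ∪ A ⊆ ((A ∪ B) ∪ (A ∩ B)) ∪ B.

(⊇) Let x ∈ ((A ∪ B) ∪ (A ∩ B)) ∪ B. Then either x ∈ B and x ∉ A; or x ∈ A and x ∉ B; or x ∈ B ∩ A. In each case x ∈ B ∪ A, so ((A ∪ B) ∪ (A ∩ B)) ∪ B ⊆ B ∪ A.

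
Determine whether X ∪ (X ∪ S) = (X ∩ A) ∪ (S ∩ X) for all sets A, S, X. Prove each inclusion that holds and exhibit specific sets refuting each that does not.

Forward inclusion. This inclusion fails. Take A = ∅, S = {1}, X = ∅; then 1 ∈ X ∪ (X ∪ S) but 1 ∉ (X ∩ A) ∪ (S ∩ X).

Reverse inclusion. Let x ∈ (X ∩ A) ∪ (S ∩ X). Then either x ∈ A ∩ X and x ∉ S; or x ∈ S ∩ X and x ∉ A; or x ∈ A ∩ S ∩ X. In each case x ∈ X ∪ (X ∪ S), so (X ∩ A) ∪ (S ∩ X) ⊆ X ∪ (X ∪ S).

The sets are not equal: only the reverse inclusion holds.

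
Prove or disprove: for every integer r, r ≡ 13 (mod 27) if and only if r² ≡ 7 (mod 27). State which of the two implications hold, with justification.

(⇒) Suppose r ≡ 13 (mod 27). Write r = 27j + 13. Then (27j + 13)² = 729j² + 702j + 169 = 27(27j² + 26j + 6) + 7, so r² ≡ 7 (mod 27).

(⇐) This fails: take r = 14. Then 14² = 196 ≡ 7 (mod 27), yet 14 ≡ 14 (mod 27), not 13.

Only the forward implication holds.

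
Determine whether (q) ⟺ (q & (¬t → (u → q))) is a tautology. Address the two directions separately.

Forward direction. Assume the antecedent. If q is true, q & (¬t → (u → q)) reduces to true regardless of the other variables. If q is false, the antecedent cannot hold. Either way q & (¬t → (u → q)) holds.

Converse. Assume the antecedent. If q is true, q reduces to true regardless of the other variables. If q is false, the antecedent cannot hold. Either way q holds.

Equivalent; both directions hold.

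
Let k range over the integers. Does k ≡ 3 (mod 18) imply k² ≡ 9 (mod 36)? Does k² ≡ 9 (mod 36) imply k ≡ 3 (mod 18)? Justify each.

Only the forward direction holds.

Converse. This fails: take k = 9. Then 9² = 81 ≡ 9 (mod 36), yet 9 ≡ 9 (mod 18), not 3.

Forward direction. Suppose k ≡ 3 (mod 18). Working modulo 36, k ∈ {3, 21}; for each such r, r² ≡ 9 (mod 36).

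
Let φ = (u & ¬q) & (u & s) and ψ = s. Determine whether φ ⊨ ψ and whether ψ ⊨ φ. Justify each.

Only the forward implication holds.

Forward direction. Assume the antecedent. If q is true, the antecedent cannot hold. If q is false, the antecedent forces (q = F, u = T, s = T), and s holds there. Either way s holds.

Converse. This fails. Under q = F, u = F, s = T, the left side is false but the right side is true.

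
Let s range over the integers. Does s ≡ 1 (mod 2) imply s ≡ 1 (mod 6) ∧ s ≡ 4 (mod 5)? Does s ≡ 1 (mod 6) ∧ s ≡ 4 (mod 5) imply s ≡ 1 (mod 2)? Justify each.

The forward direction fails; the converse holds.

(⇐) If s ≡ 1 (mod 6) and s ≡ 4 (mod 5), then by the Chinese remainder theorem s ≡ 19 (mod 30). Since 19 ≡ 1 (mod 2) and 2 ∣ 30, we get s ≡ 1 (mod 2).

(⇒) This fails: s = 1 gives 1 ≡ 1 (mod 2) but 1 ≡ 1 (mod 5), so the conjunction on the right does not hold.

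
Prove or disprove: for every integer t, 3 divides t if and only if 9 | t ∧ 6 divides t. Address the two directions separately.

(←) Suppose 9 ∣ t and 6 ∣ t. Any common multiple of 9 and 6 is a multiple of their lcm; here lcm(9, 6) = 9·6/gcd(9, 6) = 54/3 = 18, so 18 ∣ t. Since 3 ∣ 18, it follows that 3 ∣ t.

(→) This fails: take t = 3. Certainly 3 ∣ 3, but 9 ∤ 3.

Not equivalent: only (⇐) holds.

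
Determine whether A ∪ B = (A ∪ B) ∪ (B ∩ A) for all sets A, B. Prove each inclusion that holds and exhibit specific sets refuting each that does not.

Both inclusions hold.

(⊆) Let x ∈ A ∪ B. Then either x ∈ A and x ∉ B; or x ∈ B and x ∉ A; or x ∈ A ∩ B. In each case x ∈ (A ∪ B) ∪ (B ∩ A), so A ∪ B ⊆ (A ∪ B) ∪ (B ∩ A).

(⊇) Let x ∈ (A ∪ B) ∪ (B ∩ A). Then either x ∈ A and x ∉ B; or x ∈ B and x ∉ A; or x ∈ A ∩ B. In each case x ∈ A ∪ B, so (A ∪ B) ∪ (B ∩ A) ⊆ A ∪ B.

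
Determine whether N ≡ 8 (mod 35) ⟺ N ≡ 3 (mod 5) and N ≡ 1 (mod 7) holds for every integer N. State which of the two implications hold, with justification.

(⇒) Suppose N ≡ 8 (mod 35); write N = 35j + 8. Since 5 ∣ 35, reducing mod 5 gives N ≡ 8 ≡ 3 (mod 5); since 7 ∣ 35, reducing mod 7 gives N ≡ 8 ≡ 1 (mod 7).

(⇐) Conversely, if N ≡ 3 (mod 5) and N ≡ 1 (mod 7), then by the Chinese remainder theorem N ≡ 8 (mod 35). This is exactly N ≡ 8 (mod 35).

The biconditional holds.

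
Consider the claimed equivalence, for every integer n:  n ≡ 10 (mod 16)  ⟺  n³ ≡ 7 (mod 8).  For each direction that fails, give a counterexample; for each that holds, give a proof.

(⟹) This fails: take n = 10. Then 10 ≡ 10 (mod 16), but 10³ = 1000 ≡ 0 (mod 8), not 7.

(⟸) This fails: take n = 7. Then 7³ = 343 ≡ 7 (mod 8), yet 7 ≡ 7 (mod 16), not 10.

Both directions fail.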